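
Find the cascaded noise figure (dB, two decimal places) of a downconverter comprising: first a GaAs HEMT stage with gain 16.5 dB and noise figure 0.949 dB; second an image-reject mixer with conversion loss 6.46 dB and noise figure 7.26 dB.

1.27 dB

Convert to linear (a loss of L dB is a gain of −L dB): F_i = 10^(NF_i/10), G_i = 10^(G_i,dB/10)
  Stage 1: F_1 = 10^(0.949/10) = 1.244, G_1 = 10^(16.5/10) = 44.67
  Stage 2: F_2 = 10^(7.26/10) = 5.321, G_2 = 10^(−6.46/10) = 0.2259
Friis cascade:
  F = 1.244 + (5.321 − 1)/44.67 = 1.341
NF = 10 log₁₀(1.341) = 1.27 dB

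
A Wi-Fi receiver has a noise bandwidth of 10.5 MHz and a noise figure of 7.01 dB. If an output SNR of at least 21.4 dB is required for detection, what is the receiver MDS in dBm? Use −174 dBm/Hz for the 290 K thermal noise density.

−75.4 dBm

Sensitivity = −174 + 10 log₁₀(B) + NF + SNR_min
= −174 + 70.21 + 7.01 + 21.4
= −75.38 dBm → −75.4 dBm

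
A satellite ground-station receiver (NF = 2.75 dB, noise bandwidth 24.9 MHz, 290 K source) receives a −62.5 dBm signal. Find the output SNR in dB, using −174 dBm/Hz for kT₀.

34.8 dB

Noise floor: N = −174 + 10 log₁₀(B) + NF
10 log₁₀(2.49×10⁷) = 73.96 dB
N = −174 + 73.96 + 2.75 = −97.29 dBm
SNR = P_sig − N = −62.5 − (−97.29) = 34.79 dB → 34.8 dB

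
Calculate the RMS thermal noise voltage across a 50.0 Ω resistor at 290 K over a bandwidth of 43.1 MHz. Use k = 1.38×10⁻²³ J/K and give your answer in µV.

V_n = √(4kTRB)
4kTRB = 4 × 1.38×10⁻²³ × 290 × 5.00×10¹ × 4.31×10⁷ = 3.45×10⁻¹¹ V²
V_n = √(3.45×10⁻¹¹) = 5.87×10⁻⁶ V = 5.87 µV

5.87 µV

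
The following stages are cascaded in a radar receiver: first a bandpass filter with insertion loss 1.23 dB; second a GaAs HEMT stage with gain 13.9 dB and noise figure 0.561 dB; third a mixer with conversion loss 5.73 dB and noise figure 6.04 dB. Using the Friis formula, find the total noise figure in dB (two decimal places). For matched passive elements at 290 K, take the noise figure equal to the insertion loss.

Convert to linear (a loss of L dB is a gain of −L dB): F_i = 10^(NF_i/10), G_i = 10^(G_i,dB/10)
  Stage 1: F_1 = 10^(1.23/10) = 1.327, G_1 = 10^(−1.23/10) = 0.7534
  Stage 2: F_2 = 10^(0.561/10) = 1.138, G_2 = 10^(13.9/10) = 24.55
  Stage 3: F_3 = 10^(6.04/10) = 4.018, G_3 = 10^(−5.73/10) = 0.2673
Friis cascade:
  F = 1.327 + (1.138 − 1)/0.7534 + (4.018 − 1)/18.49 = 1.674
NF = 10 log₁₀(1.674) = 2.24 dB

2.24 dB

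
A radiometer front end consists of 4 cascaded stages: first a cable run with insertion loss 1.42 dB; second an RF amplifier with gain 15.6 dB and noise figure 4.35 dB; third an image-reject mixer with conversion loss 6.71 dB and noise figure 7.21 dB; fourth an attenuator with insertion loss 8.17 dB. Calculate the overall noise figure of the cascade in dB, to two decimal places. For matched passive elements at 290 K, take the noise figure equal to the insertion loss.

Convert to linear (a loss of L dB is a gain of −L dB): F_i = 10^(NF_i/10), G_i = 10^(G_i,dB/10)
  Stage 1: F_1 = 10^(1.42/10) = 1.387, G_1 = 10^(−1.42/10) = 0.7211
  Stage 2: F_2 = 10^(4.35/10) = 2.723, G_2 = 10^(15.6/10) = 36.31
  Stage 3: F_3 = 10^(7.21/10) = 5.260, G_3 = 10^(−6.71/10) = 0.2133
  Stage 4: F_4 = 10^(8.17/10) = 6.561, G_4 = 10^(−8.17/10) = 0.1524
Friis cascade:
  F = 1.387 + (2.723 − 1)/0.7211 + (5.260 − 1)/26.18 + (6.561 − 1)/5.585 = 4.934
NF = 10 log₁₀(4.934) = 6.93 dB

6.93 dB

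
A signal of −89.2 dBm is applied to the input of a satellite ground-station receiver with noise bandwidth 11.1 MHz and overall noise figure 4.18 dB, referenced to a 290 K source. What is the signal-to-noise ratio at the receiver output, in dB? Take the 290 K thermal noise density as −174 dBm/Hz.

Noise floor: N = −174 + 10 log₁₀(B) + NF
10 log₁₀(1.11×10⁷) = 70.45 dB
N = −174 + 70.45 + 4.18 = −99.37 dBm
SNR = P_sig − N = −89.2 − (−99.37) = 10.17 dB → 10.2 dB

10.2 dB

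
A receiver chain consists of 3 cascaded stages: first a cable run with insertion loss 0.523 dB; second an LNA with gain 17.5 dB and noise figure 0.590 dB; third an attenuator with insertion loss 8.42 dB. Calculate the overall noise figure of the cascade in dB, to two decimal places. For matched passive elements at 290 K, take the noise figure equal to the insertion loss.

Convert to linear (a loss of L dB is a gain of −L dB): F_i = 10^(NF_i/10), G_i = 10^(G_i,dB/10)
  Stage 1: F_1 = 10^(0.523/10) = 1.128, G_1 = 10^(−0.523/10) = 0.8865
  Stage 2: F_2 = 10^(0.590/10) = 1.146, G_2 = 10^(17.5/10) = 56.23
  Stage 3: F_3 = 10^(8.42/10) = 6.950, G_3 = 10^(−8.42/10) = 0.1439
Friis cascade:
  F = 1.128 + (1.146 − 1)/0.8865 + (6.950 − 1)/49.85 = 1.411
NF = 10 log₁₀(1.411) = 1.50 dB

1.50 dB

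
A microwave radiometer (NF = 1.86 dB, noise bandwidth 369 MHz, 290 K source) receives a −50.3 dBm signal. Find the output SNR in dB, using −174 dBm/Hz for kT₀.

36.2 dB

Noise floor: N = −174 + 10 log₁₀(B) + NF
10 log₁₀(3.69×10⁸) = 85.67 dB
N = −174 + 85.67 + 1.86 = −86.47 dBm
SNR = P_sig − N = −50.3 − (−86.47) = 36.17 dB → 36.2 dB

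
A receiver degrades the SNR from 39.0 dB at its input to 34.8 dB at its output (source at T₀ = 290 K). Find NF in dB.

4.2 dB

NF (dB) = SNR_in(dB) − SNR_out(dB) when the source is at T₀
NF = 39.0 − 34.8 = 4.2 dB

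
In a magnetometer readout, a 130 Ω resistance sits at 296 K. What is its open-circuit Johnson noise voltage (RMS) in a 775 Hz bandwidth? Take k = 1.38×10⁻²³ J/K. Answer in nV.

V_n = √(4kTRB)
4kTRB = 4 × 1.38×10⁻²³ × 296 × 1.30×10² × 7.75×10² = 1.65×10⁻¹⁵ V²
V_n = √(1.65×10⁻¹⁵) = 4.06×10⁻⁸ V = 40.6 nV

40.6 nV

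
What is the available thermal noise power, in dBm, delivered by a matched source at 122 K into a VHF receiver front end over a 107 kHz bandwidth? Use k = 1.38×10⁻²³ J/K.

−127.4 dBm

P_n = kTB = 1.38×10⁻²³ × 122 × 1.07×10⁵ = 1.80×10⁻¹⁶ W
In dBm: 10 log₁₀(1.80×10⁻¹⁶ / 10⁻³) = −127.4 dBm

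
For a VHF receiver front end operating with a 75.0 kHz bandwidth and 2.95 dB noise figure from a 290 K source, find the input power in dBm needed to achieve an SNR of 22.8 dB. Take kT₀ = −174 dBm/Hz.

Sensitivity = −174 + 10 log₁₀(B) + NF + SNR_min
= −174 + 48.75 + 2.95 + 22.8
= −99.50 dBm → −99.5 dBm

−99.5 dBm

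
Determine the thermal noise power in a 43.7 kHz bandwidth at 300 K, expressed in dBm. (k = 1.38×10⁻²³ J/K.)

P_n = kTB = 1.38×10⁻²³ × 300 × 4.37×10⁴ = 1.81×10⁻¹⁶ W
In dBm: 10 log₁₀(1.81×10⁻¹⁶ / 10⁻³) = −127.4 dBm

−127.4 dBm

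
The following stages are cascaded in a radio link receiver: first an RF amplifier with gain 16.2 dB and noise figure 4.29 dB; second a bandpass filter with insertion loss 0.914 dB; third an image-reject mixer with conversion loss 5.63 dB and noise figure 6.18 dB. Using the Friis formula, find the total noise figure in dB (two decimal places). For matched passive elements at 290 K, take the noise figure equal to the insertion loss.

4.45 dB

Convert to linear (a loss of L dB is a gain of −L dB): F_i = 10^(NF_i/10), G_i = 10^(G_i,dB/10)
  Stage 1: F_1 = 10^(4.29/10) = 2.685, G_1 = 10^(16.2/10) = 41.69
  Stage 2: F_2 = 10^(0.914/10) = 1.234, G_2 = 10^(−0.914/10) = 0.8102
  Stage 3: F_3 = 10^(6.18/10) = 4.150, G_3 = 10^(−5.63/10) = 0.2735
Friis cascade:
  F = 2.685 + (1.234 − 1)/41.69 + (4.150 − 1)/33.78 = 2.784
NF = 10 log₁₀(2.784) = 4.45 dB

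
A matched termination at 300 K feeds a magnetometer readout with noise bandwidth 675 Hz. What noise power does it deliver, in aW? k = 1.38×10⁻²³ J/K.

P_n = kTB = 1.38×10⁻²³ × 300 × 6.75×10² = 2.79×10⁻¹⁸ W = 2.79 aW

2.79 aW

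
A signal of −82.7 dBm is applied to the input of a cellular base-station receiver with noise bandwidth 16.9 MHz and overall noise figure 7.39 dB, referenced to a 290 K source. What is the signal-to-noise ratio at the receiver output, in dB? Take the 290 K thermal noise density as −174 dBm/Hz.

Noise floor: N = −174 + 10 log₁₀(B) + NF
10 log₁₀(1.69×10⁷) = 72.28 dB
N = −174 + 72.28 + 7.39 = −94.33 dBm
SNR = P_sig − N = −82.7 − (−94.33) = 11.63 dB → 11.6 dB

11.6 dB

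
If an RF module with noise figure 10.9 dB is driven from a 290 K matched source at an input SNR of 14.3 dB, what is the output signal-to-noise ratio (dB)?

3.4 dB

By definition F = SNR_in/SNR_out, so in dB: SNR_out = SNR_in − NF
SNR_out = 14.3 − 10.9 = 3.4 dB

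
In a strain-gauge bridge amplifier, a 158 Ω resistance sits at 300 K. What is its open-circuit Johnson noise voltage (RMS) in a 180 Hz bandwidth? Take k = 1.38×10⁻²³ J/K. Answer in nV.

V_n = √(4kTRB)
4kTRB = 4 × 1.38×10⁻²³ × 300 × 1.58×10² × 1.80×10² = 4.71×10⁻¹⁶ V²
V_n = √(4.71×10⁻¹⁶) = 2.17×10⁻⁸ V = 21.7 nV

21.7 nV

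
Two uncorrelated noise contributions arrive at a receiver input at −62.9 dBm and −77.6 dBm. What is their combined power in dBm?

−62.8 dBm

Convert to linear, add, convert back:
P₁ = 5.13×10⁻¹⁰ W, P₂ = 1.74×10⁻¹¹ W
P_tot = 5.30×10⁻¹⁰ W → 10 log₁₀(P_tot / 10⁻³) = −62.8 dBm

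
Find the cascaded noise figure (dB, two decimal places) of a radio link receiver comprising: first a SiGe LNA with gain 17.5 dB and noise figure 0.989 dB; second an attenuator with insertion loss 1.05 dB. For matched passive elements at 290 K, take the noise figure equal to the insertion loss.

1.01 dB

Convert to linear (a loss of L dB is a gain of −L dB): F_i = 10^(NF_i/10), G_i = 10^(G_i,dB/10)
  Stage 1: F_1 = 10^(0.989/10) = 1.256, G_1 = 10^(17.5/10) = 56.23
  Stage 2: F_2 = 10^(1.05/10) = 1.274, G_2 = 10^(−1.05/10) = 0.7852
Friis cascade:
  F = 1.256 + (1.274 − 1)/56.23 = 1.261
NF = 10 log₁₀(1.261) = 1.01 dB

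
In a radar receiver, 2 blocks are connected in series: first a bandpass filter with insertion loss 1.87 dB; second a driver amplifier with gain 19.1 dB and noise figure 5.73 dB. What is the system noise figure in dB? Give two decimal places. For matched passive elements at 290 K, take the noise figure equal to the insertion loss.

Convert to linear (a loss of L dB is a gain of −L dB): F_i = 10^(NF_i/10), G_i = 10^(G_i,dB/10)
  Stage 1: F_1 = 10^(1.87/10) = 1.538, G_1 = 10^(−1.87/10) = 0.6501
  Stage 2: F_2 = 10^(5.73/10) = 3.741, G_2 = 10^(19.1/10) = 81.28
Friis cascade:
  F = 1.538 + (3.741 − 1)/0.6501 = 5.754
NF = 10 log₁₀(5.754) = 7.60 dB

7.60 dB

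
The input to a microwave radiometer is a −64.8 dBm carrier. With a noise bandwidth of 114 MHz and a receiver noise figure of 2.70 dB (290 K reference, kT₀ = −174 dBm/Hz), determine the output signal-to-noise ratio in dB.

25.9 dB

Noise floor: N = −174 + 10 log₁₀(B) + NF
10 log₁₀(1.14×10⁸) = 80.57 dB
N = −174 + 80.57 + 2.70 = −90.73 dBm
SNR = P_sig − N = −64.8 − (−90.73) = 25.93 dB → 25.9 dB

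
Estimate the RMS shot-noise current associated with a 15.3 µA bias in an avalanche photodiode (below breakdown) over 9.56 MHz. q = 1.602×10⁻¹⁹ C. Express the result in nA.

6.85 nA

I_n = √(2qI·B)
2qI·B = 2 × 1.602×10⁻¹⁹ × 1.53×10⁻⁵ × 9.56×10⁶ = 4.69×10⁻¹⁷ A²
I_n = √(4.69×10⁻¹⁷) = 6.85×10⁻⁹ A = 6.85 nA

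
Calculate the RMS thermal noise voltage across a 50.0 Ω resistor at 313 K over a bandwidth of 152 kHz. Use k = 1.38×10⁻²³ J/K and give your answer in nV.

V_n = √(4kTRB)
4kTRB = 4 × 1.38×10⁻²³ × 313 × 5.00×10¹ × 1.52×10⁵ = 1.31×10⁻¹³ V²
V_n = √(1.31×10⁻¹³) = 3.62×10⁻⁷ V = 362 nV

362 nV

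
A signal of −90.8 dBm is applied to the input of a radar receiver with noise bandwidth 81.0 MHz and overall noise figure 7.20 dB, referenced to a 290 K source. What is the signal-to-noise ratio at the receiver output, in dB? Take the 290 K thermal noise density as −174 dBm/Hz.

Noise floor: N = −174 + 10 log₁₀(B) + NF
10 log₁₀(8.10×10⁷) = 79.08 dB
N = −174 + 79.08 + 7.20 = −87.72 dBm
SNR = P_sig − N = −90.8 − (−87.72) = −3.08 dB → −3.1 dB

−3.1 dB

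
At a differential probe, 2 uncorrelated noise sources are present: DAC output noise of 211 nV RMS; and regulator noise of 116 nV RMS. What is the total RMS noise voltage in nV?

Uncorrelated sources add in power (mean-square): V_tot = √(ΣV_i²)
V_tot = √[(2.11×10⁻⁷)² + (1.16×10⁻⁷)²] = 2.41×10⁻⁷ V = 241 nV

241 nV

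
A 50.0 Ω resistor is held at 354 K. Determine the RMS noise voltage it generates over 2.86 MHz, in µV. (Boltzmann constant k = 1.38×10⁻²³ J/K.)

1.67 µV

V_n = √(4kTRB)
4kTRB = 4 × 1.38×10⁻²³ × 354 × 5.00×10¹ × 2.86×10⁶ = 2.79×10⁻¹² V²
V_n = √(2.79×10⁻¹²) = 1.67×10⁻⁶ V = 1.67 µV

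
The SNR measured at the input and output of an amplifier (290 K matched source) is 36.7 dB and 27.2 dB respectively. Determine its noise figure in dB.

9.5 dB

NF (dB) = SNR_in(dB) − SNR_out(dB) when the source is at T₀
NF = 36.7 − 27.2 = 9.5 dB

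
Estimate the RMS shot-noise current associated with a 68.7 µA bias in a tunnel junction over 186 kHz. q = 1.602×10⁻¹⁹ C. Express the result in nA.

2.02 nA

I_n = √(2qI·B)
2qI·B = 2 × 1.602×10⁻¹⁹ × 6.87×10⁻⁵ × 1.86×10⁵ = 4.09×10⁻¹⁸ A²
I_n = √(4.09×10⁻¹⁸) = 2.02×10⁻⁹ A = 2.02 nA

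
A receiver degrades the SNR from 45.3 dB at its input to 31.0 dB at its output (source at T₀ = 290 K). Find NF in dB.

NF (dB) = SNR_in(dB) − SNR_out(dB) when the source is at T₀
NF = 45.3 − 31.0 = 14.3 dB

14.3 dB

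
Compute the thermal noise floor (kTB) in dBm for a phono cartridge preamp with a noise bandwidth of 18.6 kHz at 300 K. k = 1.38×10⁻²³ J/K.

−131.1 dBm

P_n = kTB = 1.38×10⁻²³ × 300 × 1.86×10⁴ = 7.70×10⁻¹⁷ W
In dBm: 10 log₁₀(7.70×10⁻¹⁷ / 10⁻³) = −131.1 dBm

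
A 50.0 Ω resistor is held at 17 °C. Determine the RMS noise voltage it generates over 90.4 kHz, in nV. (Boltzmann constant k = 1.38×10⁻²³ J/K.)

T = 17 °C + 273.15 = 290.15 K
V_n = √(4kTRB)
4kTRB = 4 × 1.38×10⁻²³ × 290.15 × 5.00×10¹ × 9.04×10⁴ = 7.24×10⁻¹⁴ V²
V_n = √(7.24×10⁻¹⁴) = 2.69×10⁻⁷ V = 269 nV

269 nV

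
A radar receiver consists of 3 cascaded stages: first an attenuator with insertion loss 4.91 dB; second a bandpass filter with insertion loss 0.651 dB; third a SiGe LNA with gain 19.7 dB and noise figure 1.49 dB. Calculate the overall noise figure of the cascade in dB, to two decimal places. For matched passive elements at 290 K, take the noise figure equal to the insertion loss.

Convert to linear (a loss of L dB is a gain of −L dB): F_i = 10^(NF_i/10), G_i = 10^(G_i,dB/10)
  Stage 1: F_1 = 10^(4.91/10) = 3.097, G_1 = 10^(−4.91/10) = 0.3228
  Stage 2: F_2 = 10^(0.651/10) = 1.162, G_2 = 10^(−0.651/10) = 0.8608
  Stage 3: F_3 = 10^(1.49/10) = 1.409, G_3 = 10^(19.7/10) = 93.33
Friis cascade:
  F = 3.097 + (1.162 − 1)/0.3228 + (1.409 − 1)/0.2779 = 5.071
NF = 10 log₁₀(5.071) = 7.05 dB

7.05 dB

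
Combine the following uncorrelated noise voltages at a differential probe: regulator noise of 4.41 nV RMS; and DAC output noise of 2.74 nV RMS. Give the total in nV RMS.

Uncorrelated sources add in power (mean-square): V_tot = √(ΣV_i²)
V_tot = √[(4.41×10⁻⁹)² + (2.74×10⁻⁹)²] = 5.19×10⁻⁹ V = 5.19 nV

5.19 nV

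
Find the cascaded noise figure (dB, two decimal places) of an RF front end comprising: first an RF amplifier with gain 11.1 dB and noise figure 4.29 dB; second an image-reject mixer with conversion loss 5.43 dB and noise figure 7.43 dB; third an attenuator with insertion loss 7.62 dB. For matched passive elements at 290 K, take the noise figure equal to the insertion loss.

Convert to linear (a loss of L dB is a gain of −L dB): F_i = 10^(NF_i/10), G_i = 10^(G_i,dB/10)
  Stage 1: F_1 = 10^(4.29/10) = 2.685, G_1 = 10^(11.1/10) = 12.88
  Stage 2: F_2 = 10^(7.43/10) = 5.534, G_2 = 10^(−5.43/10) = 0.2864
  Stage 3: F_3 = 10^(7.62/10) = 5.781, G_3 = 10^(−7.62/10) = 0.1730
Friis cascade:
  F = 2.685 + (5.534 − 1)/12.88 + (5.781 − 1)/3.690 = 4.333
NF = 10 log₁₀(4.333) = 6.37 dB

6.37 dB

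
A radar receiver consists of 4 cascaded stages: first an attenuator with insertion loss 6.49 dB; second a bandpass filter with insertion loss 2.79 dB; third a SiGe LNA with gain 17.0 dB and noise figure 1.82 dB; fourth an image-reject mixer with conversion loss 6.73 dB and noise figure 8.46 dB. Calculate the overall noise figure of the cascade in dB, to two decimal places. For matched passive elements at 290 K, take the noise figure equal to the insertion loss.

Convert to linear (a loss of L dB is a gain of −L dB): F_i = 10^(NF_i/10), G_i = 10^(G_i,dB/10)
  Stage 1: F_1 = 10^(6.49/10) = 4.457, G_1 = 10^(−6.49/10) = 0.2244
  Stage 2: F_2 = 10^(2.79/10) = 1.901, G_2 = 10^(−2.79/10) = 0.5260
  Stage 3: F_3 = 10^(1.82/10) = 1.521, G_3 = 10^(17.0/10) = 50.12
  Stage 4: F_4 = 10^(8.46/10) = 7.015, G_4 = 10^(−6.73/10) = 0.2123
Friis cascade:
  F = 4.457 + (1.901 − 1)/0.2244 + (1.521 − 1)/0.1180 + (7.015 − 1)/5.916 = 13.90
NF = 10 log₁₀(13.90) = 11.43 dB

11.43 dB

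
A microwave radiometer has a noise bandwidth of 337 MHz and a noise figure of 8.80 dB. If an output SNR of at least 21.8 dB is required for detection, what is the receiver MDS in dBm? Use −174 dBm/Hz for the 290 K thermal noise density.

Sensitivity = −174 + 10 log₁₀(B) + NF + SNR_min
= −174 + 85.28 + 8.80 + 21.8
= −58.12 dBm → −58.1 dBm

−58.1 dBm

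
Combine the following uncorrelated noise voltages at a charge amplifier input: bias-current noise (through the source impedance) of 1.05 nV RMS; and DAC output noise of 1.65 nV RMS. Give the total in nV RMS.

Uncorrelated sources add in power (mean-square): V_tot = √(ΣV_i²)
V_tot = √[(1.05×10⁻⁹)² + (1.65×10⁻⁹)²] = 1.96×10⁻⁹ V = 1.96 nV

1.96 nV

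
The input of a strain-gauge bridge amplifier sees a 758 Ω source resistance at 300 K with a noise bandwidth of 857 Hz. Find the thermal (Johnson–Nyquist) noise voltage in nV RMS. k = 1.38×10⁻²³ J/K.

104 nV

V_n = √(4kTRB)
4kTRB = 4 × 1.38×10⁻²³ × 300 × 7.58×10² × 8.57×10² = 1.08×10⁻¹⁴ V²
V_n = √(1.08×10⁻¹⁴) = 1.04×10⁻⁷ V = 104 nV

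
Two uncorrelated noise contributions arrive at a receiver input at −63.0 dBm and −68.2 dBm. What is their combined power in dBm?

−61.9 dBm

Convert to linear, add, convert back:
P₁ = 5.01×10⁻¹⁰ W, P₂ = 1.51×10⁻¹⁰ W
P_tot = 6.53×10⁻¹⁰ W → 10 log₁₀(P_tot / 10⁻³) = −61.9 dBm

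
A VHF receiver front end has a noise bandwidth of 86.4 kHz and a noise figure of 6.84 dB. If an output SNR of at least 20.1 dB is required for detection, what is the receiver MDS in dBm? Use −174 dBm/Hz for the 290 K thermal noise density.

Sensitivity = −174 + 10 log₁₀(B) + NF + SNR_min
= −174 + 49.37 + 6.84 + 20.1
= −97.69 dBm → −97.7 dBm

−97.7 dBm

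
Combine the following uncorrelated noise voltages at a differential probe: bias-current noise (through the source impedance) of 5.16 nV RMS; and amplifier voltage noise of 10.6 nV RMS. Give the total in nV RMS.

11.8 nV

Uncorrelated sources add in power (mean-square): V_tot = √(ΣV_i²)
V_tot = √[(5.16×10⁻⁹)² + (1.06×10⁻⁸)²] = 1.18×10⁻⁸ V = 11.8 nV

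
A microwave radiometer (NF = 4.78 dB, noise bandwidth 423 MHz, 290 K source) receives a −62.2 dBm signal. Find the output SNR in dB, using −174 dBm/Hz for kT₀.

Noise floor: N = −174 + 10 log₁₀(B) + NF
10 log₁₀(4.23×10⁸) = 86.26 dB
N = −174 + 86.26 + 4.78 = −82.96 dBm
SNR = P_sig − N = −62.2 − (−82.96) = 20.76 dB → 20.8 dB

20.8 dB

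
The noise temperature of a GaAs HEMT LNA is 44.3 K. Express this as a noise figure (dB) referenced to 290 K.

0.617 dB

F = 1 + T_e/T₀ = 1 + 44.3/290 = 1.15276
NF = 10 log₁₀(1.15276) = 0.617 dB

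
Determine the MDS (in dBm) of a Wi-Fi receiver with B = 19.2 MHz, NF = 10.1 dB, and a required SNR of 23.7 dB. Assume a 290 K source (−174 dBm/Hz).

Sensitivity = −174 + 10 log₁₀(B) + NF + SNR_min
= −174 + 72.83 + 10.1 + 23.7
= −67.37 dBm → −67.4 dBm

−67.4 dBm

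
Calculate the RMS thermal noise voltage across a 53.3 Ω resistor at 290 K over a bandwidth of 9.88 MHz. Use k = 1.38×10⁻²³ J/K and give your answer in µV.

V_n = √(4kTRB)
4kTRB = 4 × 1.38×10⁻²³ × 290 × 5.33×10¹ × 9.88×10⁶ = 8.43×10⁻¹² V²
V_n = √(8.43×10⁻¹²) = 2.90×10⁻⁶ V = 2.90 µV

2.90 µV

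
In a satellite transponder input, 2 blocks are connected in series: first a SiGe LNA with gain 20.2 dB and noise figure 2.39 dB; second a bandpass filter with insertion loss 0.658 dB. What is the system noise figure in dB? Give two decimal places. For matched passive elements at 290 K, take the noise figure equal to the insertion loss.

Convert to linear (a loss of L dB is a gain of −L dB): F_i = 10^(NF_i/10), G_i = 10^(G_i,dB/10)
  Stage 1: F_1 = 10^(2.39/10) = 1.734, G_1 = 10^(20.2/10) = 104.7
  Stage 2: F_2 = 10^(0.658/10) = 1.164, G_2 = 10^(−0.658/10) = 0.8594
Friis cascade:
  F = 1.734 + (1.164 − 1)/104.7 = 1.735
NF = 10 log₁₀(1.735) = 2.39 dB

2.39 dB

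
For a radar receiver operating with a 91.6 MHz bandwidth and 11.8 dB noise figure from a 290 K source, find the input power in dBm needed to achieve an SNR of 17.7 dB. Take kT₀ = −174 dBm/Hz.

Sensitivity = −174 + 10 log₁₀(B) + NF + SNR_min
= −174 + 79.62 + 11.8 + 17.7
= −64.88 dBm → −64.9 dBm

−64.9 dBm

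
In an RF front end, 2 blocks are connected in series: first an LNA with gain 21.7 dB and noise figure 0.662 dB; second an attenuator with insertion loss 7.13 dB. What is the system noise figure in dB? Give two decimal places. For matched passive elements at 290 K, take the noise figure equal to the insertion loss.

Convert to linear (a loss of L dB is a gain of −L dB): F_i = 10^(NF_i/10), G_i = 10^(G_i,dB/10)
  Stage 1: F_1 = 10^(0.662/10) = 1.165, G_1 = 10^(21.7/10) = 147.9
  Stage 2: F_2 = 10^(7.13/10) = 5.164, G_2 = 10^(−7.13/10) = 0.1936
Friis cascade:
  F = 1.165 + (5.164 − 1)/147.9 = 1.193
NF = 10 log₁₀(1.193) = 0.77 dB

0.77 dB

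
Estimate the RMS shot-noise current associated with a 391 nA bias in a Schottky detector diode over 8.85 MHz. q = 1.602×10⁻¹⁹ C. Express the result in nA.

I_n = √(2qI·B)
2qI·B = 2 × 1.602×10⁻¹⁹ × 3.91×10⁻⁷ × 8.85×10⁶ = 1.11×10⁻¹⁸ A²
I_n = √(1.11×10⁻¹⁸) = 1.05×10⁻⁹ A = 1.05 nA

1.05 nA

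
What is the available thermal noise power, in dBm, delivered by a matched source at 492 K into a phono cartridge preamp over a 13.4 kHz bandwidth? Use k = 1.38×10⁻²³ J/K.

P_n = kTB = 1.38×10⁻²³ × 492 × 1.34×10⁴ = 9.10×10⁻¹⁷ W
In dBm: 10 log₁₀(9.10×10⁻¹⁷ / 10⁻³) = −130.4 dBm

−130.4 dBm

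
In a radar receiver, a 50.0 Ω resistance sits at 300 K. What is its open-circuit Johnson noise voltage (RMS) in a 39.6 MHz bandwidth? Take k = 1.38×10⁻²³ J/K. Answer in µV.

V_n = √(4kTRB)
4kTRB = 4 × 1.38×10⁻²³ × 300 × 5.00×10¹ × 3.96×10⁷ = 3.28×10⁻¹¹ V²
V_n = √(3.28×10⁻¹¹) = 5.73×10⁻⁶ V = 5.73 µV

5.73 µV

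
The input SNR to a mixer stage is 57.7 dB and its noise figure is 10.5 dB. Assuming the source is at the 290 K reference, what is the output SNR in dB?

47.2 dB

By definition F = SNR_in/SNR_out, so in dB: SNR_out = SNR_in − NF
SNR_out = 57.7 − 10.5 = 47.2 dB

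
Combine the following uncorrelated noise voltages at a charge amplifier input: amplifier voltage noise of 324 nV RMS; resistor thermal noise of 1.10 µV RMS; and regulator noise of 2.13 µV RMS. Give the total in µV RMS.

Uncorrelated sources add in power (mean-square): V_tot = √(ΣV_i²)
V_tot = √[(3.24×10⁻⁷)² + (1.10×10⁻⁶)² + (2.13×10⁻⁶)²] = 2.42×10⁻⁶ V = 2.42 µV

2.42 µV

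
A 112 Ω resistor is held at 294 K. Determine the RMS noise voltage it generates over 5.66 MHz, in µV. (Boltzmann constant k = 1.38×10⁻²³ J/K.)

3.21 µV

V_n = √(4kTRB)
4kTRB = 4 × 1.38×10⁻²³ × 294 × 1.12×10² × 5.66×10⁶ = 1.03×10⁻¹¹ V²
V_n = √(1.03×10⁻¹¹) = 3.21×10⁻⁶ V = 3.21 µV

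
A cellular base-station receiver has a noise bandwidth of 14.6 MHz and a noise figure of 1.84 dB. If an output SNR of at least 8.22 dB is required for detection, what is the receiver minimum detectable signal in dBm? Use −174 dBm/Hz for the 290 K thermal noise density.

Sensitivity = −174 + 10 log₁₀(B) + NF + SNR_min
= −174 + 71.64 + 1.84 + 8.22
= −92.30 dBm → −92.3 dBm

−92.3 dBm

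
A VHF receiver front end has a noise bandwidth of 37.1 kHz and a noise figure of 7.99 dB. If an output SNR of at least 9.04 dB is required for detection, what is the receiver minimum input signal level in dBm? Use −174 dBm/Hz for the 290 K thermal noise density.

Sensitivity = −174 + 10 log₁₀(B) + NF + SNR_min
= −174 + 45.69 + 7.99 + 9.04
= −111.28 dBm → −111.3 dBm

−111.3 dBm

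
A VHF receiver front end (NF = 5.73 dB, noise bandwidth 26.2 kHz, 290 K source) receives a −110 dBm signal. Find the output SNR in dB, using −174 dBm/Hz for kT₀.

14.1 dB

Noise floor: N = −174 + 10 log₁₀(B) + NF
10 log₁₀(2.62×10⁴) = 44.18 dB
N = −174 + 44.18 + 5.73 = −124.09 dBm
SNR = P_sig − N = −110 − (−124.09) = 14.09 dB → 14.1 dB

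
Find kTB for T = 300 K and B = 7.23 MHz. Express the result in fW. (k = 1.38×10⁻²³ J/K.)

P_n = kTB = 1.38×10⁻²³ × 300 × 7.23×10⁶ = 2.99×10⁻¹⁴ W = 29.9 fW

29.9 fW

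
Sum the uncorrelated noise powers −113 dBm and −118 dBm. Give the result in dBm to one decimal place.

Convert to linear, add, convert back:
P₁ = 5.01×10⁻¹⁵ W, P₂ = 1.58×10⁻¹⁵ W
P_tot = 6.60×10⁻¹⁵ W → 10 log₁₀(P_tot / 10⁻³) = −111.8 dBm

−111.8 dBm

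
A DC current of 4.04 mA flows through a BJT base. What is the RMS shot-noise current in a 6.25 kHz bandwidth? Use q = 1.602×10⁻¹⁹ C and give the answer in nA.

I_n = √(2qI·B)
2qI·B = 2 × 1.602×10⁻¹⁹ × 4.04×10⁻³ × 6.25×10³ = 8.09×10⁻¹⁸ A²
I_n = √(8.09×10⁻¹⁸) = 2.84×10⁻⁹ A = 2.84 nA

2.84 nA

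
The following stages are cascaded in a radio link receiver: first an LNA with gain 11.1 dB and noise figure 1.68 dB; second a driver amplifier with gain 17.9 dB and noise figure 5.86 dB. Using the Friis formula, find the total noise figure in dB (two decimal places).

2.29 dB

Convert to linear (a loss of L dB is a gain of −L dB): F_i = 10^(NF_i/10), G_i = 10^(G_i,dB/10)
  Stage 1: F_1 = 10^(1.68/10) = 1.472, G_1 = 10^(11.1/10) = 12.88
  Stage 2: F_2 = 10^(5.86/10) = 3.855, G_2 = 10^(17.9/10) = 61.66
Friis cascade:
  F = 1.472 + (3.855 − 1)/12.88 = 1.694
NF = 10 log₁₀(1.694) = 2.29 dB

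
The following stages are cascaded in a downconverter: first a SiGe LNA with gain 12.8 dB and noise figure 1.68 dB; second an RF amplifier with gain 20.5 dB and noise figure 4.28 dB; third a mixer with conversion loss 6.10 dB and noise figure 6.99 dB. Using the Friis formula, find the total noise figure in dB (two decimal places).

Convert to linear (a loss of L dB is a gain of −L dB): F_i = 10^(NF_i/10), G_i = 10^(G_i,dB/10)
  Stage 1: F_1 = 10^(1.68/10) = 1.472, G_1 = 10^(12.8/10) = 19.05
  Stage 2: F_2 = 10^(4.28/10) = 2.679, G_2 = 10^(20.5/10) = 112.2
  Stage 3: F_3 = 10^(6.99/10) = 5.000, G_3 = 10^(−6.10/10) = 0.2455
Friis cascade:
  F = 1.472 + (2.679 − 1)/19.05 + (5.000 − 1)/2138 = 1.562
NF = 10 log₁₀(1.562) = 1.94 dB

1.94 dB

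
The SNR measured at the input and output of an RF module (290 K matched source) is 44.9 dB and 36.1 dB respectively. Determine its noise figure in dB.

8.8 dB

NF (dB) = SNR_in(dB) − SNR_out(dB) when the source is at T₀
NF = 44.9 − 36.1 = 8.8 dB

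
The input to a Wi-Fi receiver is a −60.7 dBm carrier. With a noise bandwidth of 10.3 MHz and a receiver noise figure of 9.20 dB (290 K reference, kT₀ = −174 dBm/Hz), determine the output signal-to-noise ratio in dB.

Noise floor: N = −174 + 10 log₁₀(B) + NF
10 log₁₀(1.03×10⁷) = 70.13 dB
N = −174 + 70.13 + 9.20 = −94.67 dBm
SNR = P_sig − N = −60.7 − (−94.67) = 33.97 dB → 34.0 dB

34.0 dB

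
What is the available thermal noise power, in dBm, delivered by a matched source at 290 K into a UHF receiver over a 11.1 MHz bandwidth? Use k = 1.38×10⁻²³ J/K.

−103.5 dBm

P_n = kTB = 1.38×10⁻²³ × 290 × 1.11×10⁷ = 4.44×10⁻¹⁴ W
In dBm: 10 log₁₀(4.44×10⁻¹⁴ / 10⁻³) = −103.5 dBm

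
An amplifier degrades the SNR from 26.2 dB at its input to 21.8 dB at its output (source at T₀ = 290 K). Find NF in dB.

4.4 dB

NF (dB) = SNR_in(dB) − SNR_out(dB) when the source is at T₀
NF = 26.2 − 21.8 = 4.4 dB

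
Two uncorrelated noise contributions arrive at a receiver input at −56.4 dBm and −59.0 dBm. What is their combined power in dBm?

−54.5 dBm

Convert to linear, add, convert back:
P₁ = 2.29×10⁻⁹ W, P₂ = 1.26×10⁻⁹ W
P_tot = 3.55×10⁻⁹ W → 10 log₁₀(P_tot / 10⁻³) = −54.5 dBm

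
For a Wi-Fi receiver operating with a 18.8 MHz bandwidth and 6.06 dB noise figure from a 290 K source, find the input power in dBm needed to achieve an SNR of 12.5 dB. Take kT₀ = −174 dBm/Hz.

−82.7 dBm

Sensitivity = −174 + 10 log₁₀(B) + NF + SNR_min
= −174 + 72.74 + 6.06 + 12.5
= −82.70 dBm → −82.7 dBm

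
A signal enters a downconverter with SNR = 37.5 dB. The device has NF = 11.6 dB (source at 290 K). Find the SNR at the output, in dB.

25.9 dB

By definition F = SNR_in/SNR_out, so in dB: SNR_out = SNR_in − NF
SNR_out = 37.5 − 11.6 = 25.9 dB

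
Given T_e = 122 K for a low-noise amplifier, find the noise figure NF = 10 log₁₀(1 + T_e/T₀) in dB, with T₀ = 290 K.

F = 1 + T_e/T₀ = 1 + 122/290 = 1.42069
NF = 10 log₁₀(1.42069) = 1.52 dB

1.52 dB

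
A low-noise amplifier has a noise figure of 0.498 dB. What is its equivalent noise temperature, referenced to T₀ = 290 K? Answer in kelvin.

F = 10^(0.498/10) = 1.1215
T_e = (F − 1)·T₀ = (1.1215 − 1) × 290 = 35.2 K

35.2 K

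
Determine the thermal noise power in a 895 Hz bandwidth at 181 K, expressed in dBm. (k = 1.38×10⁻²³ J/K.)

−146.5 dBm

P_n = kTB = 1.38×10⁻²³ × 181 × 8.95×10² = 2.24×10⁻¹⁸ W
In dBm: 10 log₁₀(2.24×10⁻¹⁸ / 10⁻³) = −146.5 dBm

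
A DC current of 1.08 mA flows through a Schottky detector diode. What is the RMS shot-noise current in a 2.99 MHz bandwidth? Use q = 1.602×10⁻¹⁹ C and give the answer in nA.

I_n = √(2qI·B)
2qI·B = 2 × 1.602×10⁻¹⁹ × 1.08×10⁻³ × 2.99×10⁶ = 1.03×10⁻¹⁵ A²
I_n = √(1.03×10⁻¹⁵) = 3.22×10⁻⁸ A = 32.2 nA

32.2 nA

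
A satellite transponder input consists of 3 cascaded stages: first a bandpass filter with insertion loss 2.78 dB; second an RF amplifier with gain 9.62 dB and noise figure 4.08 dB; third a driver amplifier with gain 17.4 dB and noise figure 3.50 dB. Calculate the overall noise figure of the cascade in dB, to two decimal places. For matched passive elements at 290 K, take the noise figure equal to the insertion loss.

Convert to linear (a loss of L dB is a gain of −L dB): F_i = 10^(NF_i/10), G_i = 10^(G_i,dB/10)
  Stage 1: F_1 = 10^(2.78/10) = 1.897, G_1 = 10^(−2.78/10) = 0.5272
  Stage 2: F_2 = 10^(4.08/10) = 2.559, G_2 = 10^(9.62/10) = 9.162
  Stage 3: F_3 = 10^(3.50/10) = 2.239, G_3 = 10^(17.4/10) = 54.95
Friis cascade:
  F = 1.897 + (2.559 − 1)/0.5272 + (2.239 − 1)/4.831 = 5.109
NF = 10 log₁₀(5.109) = 7.08 dB

7.08 dB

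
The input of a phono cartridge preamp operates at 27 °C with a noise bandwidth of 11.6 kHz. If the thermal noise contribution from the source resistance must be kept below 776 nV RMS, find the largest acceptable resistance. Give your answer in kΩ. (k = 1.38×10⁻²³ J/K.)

3.13 kΩ

T = 27 °C + 273.15 = 300.15 K
Johnson–Nyquist: V_n = √(4kTRB) ⇒ R = V_n² / (4kTB)
4kTB = 4 × 1.38×10⁻²³ × 300.15 × 1.16×10⁴ = 1.92×10⁻¹⁶
R = (7.76×10⁻⁷)² / 1.92×10⁻¹⁶ = 3.13×10³ Ω = 3.13 kΩ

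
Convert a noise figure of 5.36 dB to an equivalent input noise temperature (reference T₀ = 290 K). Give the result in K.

F = 10^(5.36/10) = 3.43558
T_e = (F − 1)·T₀ = (3.43558 − 1) × 290 = 706 K

706 K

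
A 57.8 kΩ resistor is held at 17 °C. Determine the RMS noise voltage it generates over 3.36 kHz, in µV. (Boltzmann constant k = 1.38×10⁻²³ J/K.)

T = 17 °C + 273.15 = 290.15 K
V_n = √(4kTRB)
4kTRB = 4 × 1.38×10⁻²³ × 290.15 × 5.78×10⁴ × 3.36×10³ = 3.11×10⁻¹² V²
V_n = √(3.11×10⁻¹²) = 1.76×10⁻⁶ V = 1.76 µV

1.76 µV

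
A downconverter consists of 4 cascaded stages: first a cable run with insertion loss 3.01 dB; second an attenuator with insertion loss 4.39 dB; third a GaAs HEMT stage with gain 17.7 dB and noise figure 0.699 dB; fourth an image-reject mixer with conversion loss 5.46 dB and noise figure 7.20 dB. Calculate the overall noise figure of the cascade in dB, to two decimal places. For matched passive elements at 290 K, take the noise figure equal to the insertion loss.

Convert to linear (a loss of L dB is a gain of −L dB): F_i = 10^(NF_i/10), G_i = 10^(G_i,dB/10)
  Stage 1: F_1 = 10^(3.01/10) = 2.000, G_1 = 10^(−3.01/10) = 0.5000
  Stage 2: F_2 = 10^(4.39/10) = 2.748, G_2 = 10^(−4.39/10) = 0.3639
  Stage 3: F_3 = 10^(0.699/10) = 1.175, G_3 = 10^(17.7/10) = 58.88
  Stage 4: F_4 = 10^(7.20/10) = 5.248, G_4 = 10^(−5.46/10) = 0.2844
Friis cascade:
  F = 2.000 + (2.748 − 1)/0.5000 + (1.175 − 1)/0.1820 + (5.248 − 1)/10.72 = 6.852
NF = 10 log₁₀(6.852) = 8.36 dB

8.36 dB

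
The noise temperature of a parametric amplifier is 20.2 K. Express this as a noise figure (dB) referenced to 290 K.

0.292 dB

F = 1 + T_e/T₀ = 1 + 20.2/290 = 1.06966
NF = 10 log₁₀(1.06966) = 0.292 dB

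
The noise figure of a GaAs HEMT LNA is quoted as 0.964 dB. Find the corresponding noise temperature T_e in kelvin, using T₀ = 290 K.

72.1 K

F = 10^(0.964/10) = 1.24853
T_e = (F − 1)·T₀ = (1.24853 − 1) × 290 = 72.1 K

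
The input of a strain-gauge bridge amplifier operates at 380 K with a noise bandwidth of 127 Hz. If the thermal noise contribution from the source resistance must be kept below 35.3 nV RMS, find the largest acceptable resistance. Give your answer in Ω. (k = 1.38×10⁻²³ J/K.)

468 Ω

Johnson–Nyquist: V_n = √(4kTRB) ⇒ R = V_n² / (4kTB)
4kTB = 4 × 1.38×10⁻²³ × 380 × 1.27×10² = 2.66×10⁻¹⁸
R = (3.53×10⁻⁸)² / 2.66×10⁻¹⁸ = 4.68×10² Ω = 468 Ω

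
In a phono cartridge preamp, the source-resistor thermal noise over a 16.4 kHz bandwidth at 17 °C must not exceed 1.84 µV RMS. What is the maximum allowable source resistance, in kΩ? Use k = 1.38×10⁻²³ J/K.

T = 17 °C + 273.15 = 290.15 K
Johnson–Nyquist: V_n = √(4kTRB) ⇒ R = V_n² / (4kTB)
4kTB = 4 × 1.38×10⁻²³ × 290.15 × 1.64×10⁴ = 2.63×10⁻¹⁶
R = (1.84×10⁻⁶)² / 2.63×10⁻¹⁶ = 1.29×10⁴ Ω = 12.9 kΩ

12.9 kΩ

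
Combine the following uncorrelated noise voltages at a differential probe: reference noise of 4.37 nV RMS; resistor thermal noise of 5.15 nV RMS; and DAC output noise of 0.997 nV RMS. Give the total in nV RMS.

Uncorrelated sources add in power (mean-square): V_tot = √(ΣV_i²)
V_tot = √[(4.37×10⁻⁹)² + (5.15×10⁻⁹)² + (9.97×10⁻¹⁰)²] = 6.83×10⁻⁹ V = 6.83 nV

6.83 nV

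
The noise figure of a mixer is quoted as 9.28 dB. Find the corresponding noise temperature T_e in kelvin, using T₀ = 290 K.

2167 K

F = 10^(9.28/10) = 8.47227
T_e = (F − 1)·T₀ = (8.47227 − 1) × 290 = 2167 K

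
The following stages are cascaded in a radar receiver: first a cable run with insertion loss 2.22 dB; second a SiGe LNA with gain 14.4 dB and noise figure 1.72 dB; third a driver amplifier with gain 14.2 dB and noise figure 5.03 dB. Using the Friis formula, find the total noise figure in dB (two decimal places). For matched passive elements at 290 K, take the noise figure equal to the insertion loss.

Convert to linear (a loss of L dB is a gain of −L dB): F_i = 10^(NF_i/10), G_i = 10^(G_i,dB/10)
  Stage 1: F_1 = 10^(2.22/10) = 1.667, G_1 = 10^(−2.22/10) = 0.5998
  Stage 2: F_2 = 10^(1.72/10) = 1.486, G_2 = 10^(14.4/10) = 27.54
  Stage 3: F_3 = 10^(5.03/10) = 3.184, G_3 = 10^(14.2/10) = 26.30
Friis cascade:
  F = 1.667 + (1.486 − 1)/0.5998 + (3.184 − 1)/16.52 = 2.610
NF = 10 log₁₀(2.610) = 4.17 dB

4.17 dB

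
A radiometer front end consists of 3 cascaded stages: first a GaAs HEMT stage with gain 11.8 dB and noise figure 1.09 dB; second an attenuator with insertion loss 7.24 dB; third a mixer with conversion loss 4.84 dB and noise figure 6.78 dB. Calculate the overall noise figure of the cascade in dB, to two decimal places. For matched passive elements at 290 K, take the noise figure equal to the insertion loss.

Convert to linear (a loss of L dB is a gain of −L dB): F_i = 10^(NF_i/10), G_i = 10^(G_i,dB/10)
  Stage 1: F_1 = 10^(1.09/10) = 1.285, G_1 = 10^(11.8/10) = 15.14
  Stage 2: F_2 = 10^(7.24/10) = 5.297, G_2 = 10^(−7.24/10) = 0.1888
  Stage 3: F_3 = 10^(6.78/10) = 4.764, G_3 = 10^(−4.84/10) = 0.3281
Friis cascade:
  F = 1.285 + (5.297 − 1)/15.14 + (4.764 − 1)/2.858 = 2.886
NF = 10 log₁₀(2.886) = 4.60 dB

4.60 dB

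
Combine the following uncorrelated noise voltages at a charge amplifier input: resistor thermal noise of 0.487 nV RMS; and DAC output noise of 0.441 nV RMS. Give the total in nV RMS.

0.657 nV

Uncorrelated sources add in power (mean-square): V_tot = √(ΣV_i²)
V_tot = √[(4.87×10⁻¹⁰)² + (4.41×10⁻¹⁰)²] = 6.57×10⁻¹⁰ V = 0.657 nV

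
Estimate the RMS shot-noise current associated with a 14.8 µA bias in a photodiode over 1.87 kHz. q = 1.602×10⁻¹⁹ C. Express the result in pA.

I_n = √(2qI·B)
2qI·B = 2 × 1.602×10⁻¹⁹ × 1.48×10⁻⁵ × 1.87×10³ = 8.87×10⁻²¹ A²
I_n = √(8.87×10⁻²¹) = 9.42×10⁻¹¹ A = 94.2 pA

94.2 pA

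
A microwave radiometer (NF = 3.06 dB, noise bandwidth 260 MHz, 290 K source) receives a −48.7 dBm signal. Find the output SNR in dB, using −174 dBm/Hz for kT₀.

Noise floor: N = −174 + 10 log₁₀(B) + NF
10 log₁₀(2.60×10⁸) = 84.15 dB
N = −174 + 84.15 + 3.06 = −86.79 dBm
SNR = P_sig − N = −48.7 − (−86.79) = 38.09 dB → 38.1 dB

38.1 dB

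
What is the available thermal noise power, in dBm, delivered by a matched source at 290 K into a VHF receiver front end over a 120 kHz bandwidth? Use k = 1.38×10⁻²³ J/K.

−123.2 dBm

P_n = kTB = 1.38×10⁻²³ × 290 × 1.20×10⁵ = 4.80×10⁻¹⁶ W
In dBm: 10 log₁₀(4.80×10⁻¹⁶ / 10⁻³) = −123.2 dBm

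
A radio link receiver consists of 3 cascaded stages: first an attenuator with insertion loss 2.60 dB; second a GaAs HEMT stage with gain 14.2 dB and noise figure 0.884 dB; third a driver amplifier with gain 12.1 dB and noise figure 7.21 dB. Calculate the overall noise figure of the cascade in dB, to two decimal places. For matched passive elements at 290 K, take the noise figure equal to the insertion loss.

Convert to linear (a loss of L dB is a gain of −L dB): F_i = 10^(NF_i/10), G_i = 10^(G_i,dB/10)
  Stage 1: F_1 = 10^(2.60/10) = 1.820, G_1 = 10^(−2.60/10) = 0.5495
  Stage 2: F_2 = 10^(0.884/10) = 1.226, G_2 = 10^(14.2/10) = 26.30
  Stage 3: F_3 = 10^(7.21/10) = 5.260, G_3 = 10^(12.1/10) = 16.22
Friis cascade:
  F = 1.820 + (1.226 − 1)/0.5495 + (5.260 − 1)/14.45 = 2.525
NF = 10 log₁₀(2.525) = 4.02 dB

4.02 dB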